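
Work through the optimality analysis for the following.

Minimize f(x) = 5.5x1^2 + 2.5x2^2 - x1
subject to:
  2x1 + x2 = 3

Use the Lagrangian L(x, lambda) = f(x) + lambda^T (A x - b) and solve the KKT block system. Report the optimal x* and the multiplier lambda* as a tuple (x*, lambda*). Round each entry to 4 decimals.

Form the Lagrangian:
  L(x, lambda) = (1/2) x^T Q x + c^T x + lambda^T (A x - b)
Stationarity (grad_x L = 0): Q x + c + A^T lambda = 0.
Primal feasibility: A x = b.

This gives the KKT block system:
  [ Q   A^T ] [ x     ]   [-c ]
  [ A    0  ] [ lambda ] = [ b ]

Solving the linear system:
  x*      = (1, 1)
  lambda* = (-5)
  f(x*)   = 7

x* = (1, 1), lambda* = (-5)


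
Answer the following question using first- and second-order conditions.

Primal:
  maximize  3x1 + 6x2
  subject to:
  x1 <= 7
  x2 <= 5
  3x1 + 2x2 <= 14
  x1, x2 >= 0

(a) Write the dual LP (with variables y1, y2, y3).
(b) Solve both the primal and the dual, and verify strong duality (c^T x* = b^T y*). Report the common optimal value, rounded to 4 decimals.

The standard primal-dual pair for 'max c^T x s.t. A x <= b, x >= 0' is:
  Dual:  min b^T y  s.t.  A^T y >= c,  y >= 0.

So the dual LP is:
  minimize  7y1 + 5y2 + 14y3
  subject to:
    y1 + 3y3 >= 3
    y2 + 2y3 >= 6
    y1, y2, y3 >= 0

Solving the primal: x* = (1.3333, 5).
  primal value c^T x* = 34.
Solving the dual: y* = (0, 4, 1).
  dual value b^T y* = 34.
Strong duality: c^T x* = b^T y*. Confirmed.

34


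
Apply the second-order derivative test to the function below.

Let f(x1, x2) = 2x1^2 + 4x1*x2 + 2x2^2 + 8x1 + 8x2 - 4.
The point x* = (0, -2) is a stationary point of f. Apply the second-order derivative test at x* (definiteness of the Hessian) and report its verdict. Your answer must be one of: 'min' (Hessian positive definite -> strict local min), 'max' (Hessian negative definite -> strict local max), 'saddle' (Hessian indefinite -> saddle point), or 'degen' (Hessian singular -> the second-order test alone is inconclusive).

Compute the Hessian H = grad^2 f:
  H = [[4, 4], [4, 4]]
Verify stationarity: grad f(x*) = H x* + g = (0, 0).
Eigenvalues of H: 0, 8.
H has a zero eigenvalue (singular; positive semidefinite but not definite), so H is neither positive definite, negative definite, nor indefinite. The second-order test alone is inconclusive -> degen.
(Indeed, f is constant along the null direction of H through x*, so x* is not a strict local extremum.)

degen


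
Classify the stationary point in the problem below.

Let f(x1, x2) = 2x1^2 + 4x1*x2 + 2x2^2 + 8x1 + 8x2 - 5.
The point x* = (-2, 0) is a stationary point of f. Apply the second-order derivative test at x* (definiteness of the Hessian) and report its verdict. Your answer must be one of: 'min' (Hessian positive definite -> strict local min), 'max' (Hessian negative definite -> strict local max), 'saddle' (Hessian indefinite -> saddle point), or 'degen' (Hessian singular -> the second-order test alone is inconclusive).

Compute the Hessian H = grad^2 f:
  H = [[4, 4], [4, 4]]
Verify stationarity: grad f(x*) = H x* + g = (0, 0).
Eigenvalues of H: 0, 8.
H has a zero eigenvalue (singular; positive semidefinite but not definite), so H is neither positive definite, negative definite, nor indefinite. The second-order test alone is inconclusive -> degen.
(Indeed, f is constant along the null direction of H through x*, so x* is not a strict local extremum.)

degen


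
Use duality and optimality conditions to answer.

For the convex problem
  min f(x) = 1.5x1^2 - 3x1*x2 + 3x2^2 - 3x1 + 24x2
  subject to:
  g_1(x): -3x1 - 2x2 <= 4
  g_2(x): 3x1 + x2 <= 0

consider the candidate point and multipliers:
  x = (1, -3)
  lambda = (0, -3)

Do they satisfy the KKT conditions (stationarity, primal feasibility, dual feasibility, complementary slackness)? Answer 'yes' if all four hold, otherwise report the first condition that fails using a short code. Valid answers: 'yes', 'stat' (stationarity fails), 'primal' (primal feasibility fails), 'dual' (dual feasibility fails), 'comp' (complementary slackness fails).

Gradient of f: grad f(x) = Q x + c = (9, 3)
Constraint values g_i(x) = a_i^T x - b_i:
  g_1((1, -3)) = -1
  g_2((1, -3)) = 0
Stationarity residual: grad f(x) + sum_i lambda_i a_i = (0, 0)
  -> stationarity OK
Primal feasibility (all g_i <= 0): OK
Dual feasibility (all lambda_i >= 0): FAILS
Complementary slackness (lambda_i * g_i(x) = 0 for all i): OK

Verdict: the first failing condition is dual_feasibility -> dual.

dual


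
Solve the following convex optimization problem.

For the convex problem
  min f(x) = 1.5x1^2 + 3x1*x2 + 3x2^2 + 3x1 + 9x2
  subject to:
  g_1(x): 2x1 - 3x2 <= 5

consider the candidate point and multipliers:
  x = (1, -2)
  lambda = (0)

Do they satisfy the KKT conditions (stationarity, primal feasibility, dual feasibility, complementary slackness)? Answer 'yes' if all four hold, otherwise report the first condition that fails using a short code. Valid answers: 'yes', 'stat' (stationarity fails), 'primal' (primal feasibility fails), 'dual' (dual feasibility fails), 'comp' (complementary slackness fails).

Gradient of f: grad f(x) = Q x + c = (0, 0)
Constraint values g_i(x) = a_i^T x - b_i:
  g_1((1, -2)) = 3
Stationarity residual: grad f(x) + sum_i lambda_i a_i = (0, 0)
  -> stationarity OK
Primal feasibility (all g_i <= 0): FAILS
Dual feasibility (all lambda_i >= 0): OK
Complementary slackness (lambda_i * g_i(x) = 0 for all i): OK

Verdict: the first failing condition is primal_feasibility -> primal.

primal


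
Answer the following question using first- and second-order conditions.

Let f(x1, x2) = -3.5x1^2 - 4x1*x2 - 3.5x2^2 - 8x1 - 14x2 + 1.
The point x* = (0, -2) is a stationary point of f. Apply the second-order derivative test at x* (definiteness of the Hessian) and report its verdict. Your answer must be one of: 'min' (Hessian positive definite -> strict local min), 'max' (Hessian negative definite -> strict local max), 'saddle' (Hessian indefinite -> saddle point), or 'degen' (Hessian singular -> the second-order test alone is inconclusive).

Compute the Hessian H = grad^2 f:
  H = [[-7, -4], [-4, -7]]
Verify stationarity: grad f(x*) = H x* + g = (0, 0).
Eigenvalues of H: -11, -3.
Both eigenvalues < 0, so H is negative definite -> x* is a strict local max.

max


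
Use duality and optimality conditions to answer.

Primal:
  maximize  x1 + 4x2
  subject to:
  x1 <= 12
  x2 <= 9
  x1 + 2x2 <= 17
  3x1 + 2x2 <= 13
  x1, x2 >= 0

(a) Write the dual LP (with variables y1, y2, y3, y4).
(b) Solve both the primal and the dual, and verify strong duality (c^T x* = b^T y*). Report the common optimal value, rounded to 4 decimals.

The standard primal-dual pair for 'max c^T x s.t. A x <= b, x >= 0' is:
  Dual:  min b^T y  s.t.  A^T y >= c,  y >= 0.

So the dual LP is:
  minimize  12y1 + 9y2 + 17y3 + 13y4
  subject to:
    y1 + y3 + 3y4 >= 1
    y2 + 2y3 + 2y4 >= 4
    y1, y2, y3, y4 >= 0

Solving the primal: x* = (0, 6.5).
  primal value c^T x* = 26.
Solving the dual: y* = (0, 0, 0, 2).
  dual value b^T y* = 26.
Strong duality: c^T x* = b^T y*. Confirmed.

26


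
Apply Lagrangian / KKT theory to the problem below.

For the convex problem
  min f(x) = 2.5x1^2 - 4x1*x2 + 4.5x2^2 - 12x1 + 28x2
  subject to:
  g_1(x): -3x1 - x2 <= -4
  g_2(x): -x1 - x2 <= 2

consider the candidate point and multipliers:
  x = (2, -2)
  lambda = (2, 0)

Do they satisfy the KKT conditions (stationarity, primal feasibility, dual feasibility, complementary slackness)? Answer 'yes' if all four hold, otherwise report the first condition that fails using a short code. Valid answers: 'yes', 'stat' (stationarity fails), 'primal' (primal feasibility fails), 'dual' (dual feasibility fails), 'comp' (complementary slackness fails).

Gradient of f: grad f(x) = Q x + c = (6, 2)
Constraint values g_i(x) = a_i^T x - b_i:
  g_1((2, -2)) = 0
  g_2((2, -2)) = -2
Stationarity residual: grad f(x) + sum_i lambda_i a_i = (0, 0)
  -> stationarity OK
Primal feasibility (all g_i <= 0): OK
Dual feasibility (all lambda_i >= 0): OK
Complementary slackness (lambda_i * g_i(x) = 0 for all i): OK

Verdict: yes, KKT holds.

yes


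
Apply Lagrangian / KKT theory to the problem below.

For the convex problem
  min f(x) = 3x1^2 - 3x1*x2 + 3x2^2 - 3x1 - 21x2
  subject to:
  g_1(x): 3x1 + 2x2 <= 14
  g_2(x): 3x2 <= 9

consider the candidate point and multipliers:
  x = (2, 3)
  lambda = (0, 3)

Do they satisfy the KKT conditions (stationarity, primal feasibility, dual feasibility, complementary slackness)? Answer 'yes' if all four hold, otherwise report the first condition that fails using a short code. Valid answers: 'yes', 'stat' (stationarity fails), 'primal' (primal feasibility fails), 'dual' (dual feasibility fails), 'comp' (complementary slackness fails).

Gradient of f: grad f(x) = Q x + c = (0, -9)
Constraint values g_i(x) = a_i^T x - b_i:
  g_1((2, 3)) = -2
  g_2((2, 3)) = 0
Stationarity residual: grad f(x) + sum_i lambda_i a_i = (0, 0)
  -> stationarity OK
Primal feasibility (all g_i <= 0): OK
Dual feasibility (all lambda_i >= 0): OK
Complementary slackness (lambda_i * g_i(x) = 0 for all i): OK

Verdict: yes, KKT holds.

yes


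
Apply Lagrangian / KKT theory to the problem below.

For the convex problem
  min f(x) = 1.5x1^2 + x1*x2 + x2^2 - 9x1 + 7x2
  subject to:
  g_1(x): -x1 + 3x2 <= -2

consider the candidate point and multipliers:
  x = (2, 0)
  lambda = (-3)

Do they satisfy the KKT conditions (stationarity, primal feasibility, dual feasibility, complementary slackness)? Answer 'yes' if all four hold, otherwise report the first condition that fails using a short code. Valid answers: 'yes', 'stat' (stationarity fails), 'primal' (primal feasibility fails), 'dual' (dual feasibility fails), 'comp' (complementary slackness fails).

Gradient of f: grad f(x) = Q x + c = (-3, 9)
Constraint values g_i(x) = a_i^T x - b_i:
  g_1((2, 0)) = 0
Stationarity residual: grad f(x) + sum_i lambda_i a_i = (0, 0)
  -> stationarity OK
Primal feasibility (all g_i <= 0): OK
Dual feasibility (all lambda_i >= 0): FAILS
Complementary slackness (lambda_i * g_i(x) = 0 for all i): OK

Verdict: the first failing condition is dual_feasibility -> dual.

dual


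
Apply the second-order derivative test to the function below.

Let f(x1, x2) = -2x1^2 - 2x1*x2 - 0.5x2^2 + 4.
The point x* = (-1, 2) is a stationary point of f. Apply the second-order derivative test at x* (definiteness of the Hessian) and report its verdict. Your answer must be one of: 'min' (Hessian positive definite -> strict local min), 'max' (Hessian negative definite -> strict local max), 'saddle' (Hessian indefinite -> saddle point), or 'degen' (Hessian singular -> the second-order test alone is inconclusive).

Compute the Hessian H = grad^2 f:
  H = [[-4, -2], [-2, -1]]
Verify stationarity: grad f(x*) = H x* + g = (0, 0).
Eigenvalues of H: -5, 0.
H has a zero eigenvalue (singular; negative semidefinite but not definite), so H is neither positive definite, negative definite, nor indefinite. The second-order test alone is inconclusive -> degen.
(Indeed, f is constant along the null direction of H through x*, so x* is not a strict local extremum.)

degen


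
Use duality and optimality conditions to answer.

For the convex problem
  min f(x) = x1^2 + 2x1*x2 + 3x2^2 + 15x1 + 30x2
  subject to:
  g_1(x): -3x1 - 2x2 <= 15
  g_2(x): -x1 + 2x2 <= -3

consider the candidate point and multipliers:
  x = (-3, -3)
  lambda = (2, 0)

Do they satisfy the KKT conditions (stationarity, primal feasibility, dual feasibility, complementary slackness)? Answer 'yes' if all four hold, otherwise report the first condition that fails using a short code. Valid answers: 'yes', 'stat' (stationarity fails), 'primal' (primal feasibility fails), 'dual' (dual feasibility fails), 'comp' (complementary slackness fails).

Gradient of f: grad f(x) = Q x + c = (3, 6)
Constraint values g_i(x) = a_i^T x - b_i:
  g_1((-3, -3)) = 0
  g_2((-3, -3)) = 0
Stationarity residual: grad f(x) + sum_i lambda_i a_i = (-3, 2)
  -> stationarity FAILS
Primal feasibility (all g_i <= 0): OK
Dual feasibility (all lambda_i >= 0): OK
Complementary slackness (lambda_i * g_i(x) = 0 for all i): OK

Verdict: the first failing condition is stationarity -> stat.

stat


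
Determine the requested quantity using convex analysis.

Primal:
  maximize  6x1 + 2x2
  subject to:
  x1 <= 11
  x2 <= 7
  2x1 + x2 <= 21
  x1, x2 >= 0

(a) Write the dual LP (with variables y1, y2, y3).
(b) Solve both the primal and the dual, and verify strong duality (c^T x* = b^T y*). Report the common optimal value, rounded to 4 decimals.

The standard primal-dual pair for 'max c^T x s.t. A x <= b, x >= 0' is:
  Dual:  min b^T y  s.t.  A^T y >= c,  y >= 0.

So the dual LP is:
  minimize  11y1 + 7y2 + 21y3
  subject to:
    y1 + 2y3 >= 6
    y2 + y3 >= 2
    y1, y2, y3 >= 0

Solving the primal: x* = (10.5, 0).
  primal value c^T x* = 63.
Solving the dual: y* = (0, 0, 3).
  dual value b^T y* = 63.
Strong duality: c^T x* = b^T y*. Confirmed.

63


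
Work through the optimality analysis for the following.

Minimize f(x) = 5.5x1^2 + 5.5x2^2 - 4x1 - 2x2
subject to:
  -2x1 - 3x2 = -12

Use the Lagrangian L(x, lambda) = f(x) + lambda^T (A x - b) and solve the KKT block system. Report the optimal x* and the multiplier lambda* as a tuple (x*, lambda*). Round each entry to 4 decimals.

Form the Lagrangian:
  L(x, lambda) = (1/2) x^T Q x + c^T x + lambda^T (A x - b)
Stationarity (grad_x L = 0): Q x + c + A^T lambda = 0.
Primal feasibility: A x = b.

This gives the KKT block system:
  [ Q   A^T ] [ x     ]   [-c ]
  [ A    0  ] [ lambda ] = [ b ]

Solving the linear system:
  x*      = (2.014, 2.6573)
  lambda* = (9.0769)
  f(x*)   = 47.7762

x* = (2.014, 2.6573), lambda* = (9.0769)


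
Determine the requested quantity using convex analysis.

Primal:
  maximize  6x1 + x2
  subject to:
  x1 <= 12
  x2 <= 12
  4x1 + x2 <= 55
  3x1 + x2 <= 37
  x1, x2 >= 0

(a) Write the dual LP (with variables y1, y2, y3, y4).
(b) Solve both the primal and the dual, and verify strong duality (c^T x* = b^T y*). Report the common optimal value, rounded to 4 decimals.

The standard primal-dual pair for 'max c^T x s.t. A x <= b, x >= 0' is:
  Dual:  min b^T y  s.t.  A^T y >= c,  y >= 0.

So the dual LP is:
  minimize  12y1 + 12y2 + 55y3 + 37y4
  subject to:
    y1 + 4y3 + 3y4 >= 6
    y2 + y3 + y4 >= 1
    y1, y2, y3, y4 >= 0

Solving the primal: x* = (12, 1).
  primal value c^T x* = 73.
Solving the dual: y* = (3, 0, 0, 1).
  dual value b^T y* = 73.
Strong duality: c^T x* = b^T y*. Confirmed.

73


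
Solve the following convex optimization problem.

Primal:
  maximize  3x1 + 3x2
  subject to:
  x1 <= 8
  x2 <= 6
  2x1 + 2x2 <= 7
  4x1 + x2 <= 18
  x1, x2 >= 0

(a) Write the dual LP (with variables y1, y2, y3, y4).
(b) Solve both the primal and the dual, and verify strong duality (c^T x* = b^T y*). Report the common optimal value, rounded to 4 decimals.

The standard primal-dual pair for 'max c^T x s.t. A x <= b, x >= 0' is:
  Dual:  min b^T y  s.t.  A^T y >= c,  y >= 0.

So the dual LP is:
  minimize  8y1 + 6y2 + 7y3 + 18y4
  subject to:
    y1 + 2y3 + 4y4 >= 3
    y2 + 2y3 + y4 >= 3
    y1, y2, y3, y4 >= 0

Solving the primal: x* = (3.5, 0).
  primal value c^T x* = 10.5.
Solving the dual: y* = (0, 0, 1.5, 0).
  dual value b^T y* = 10.5.
Strong duality: c^T x* = b^T y*. Confirmed.

10.5


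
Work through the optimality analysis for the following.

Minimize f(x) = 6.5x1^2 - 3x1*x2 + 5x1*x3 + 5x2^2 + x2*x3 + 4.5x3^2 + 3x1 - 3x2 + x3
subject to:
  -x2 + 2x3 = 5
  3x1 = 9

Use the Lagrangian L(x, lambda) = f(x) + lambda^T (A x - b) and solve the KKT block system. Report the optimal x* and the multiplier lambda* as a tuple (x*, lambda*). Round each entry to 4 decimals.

Form the Lagrangian:
  L(x, lambda) = (1/2) x^T Q x + c^T x + lambda^T (A x - b)
Stationarity (grad_x L = 0): Q x + c + A^T lambda = 0.
Primal feasibility: A x = b.

This gives the KKT block system:
  [ Q   A^T ] [ x     ]   [-c ]
  [ A    0  ] [ lambda ] = [ b ]

Solving the linear system:
  x*      = (3, -0.7358, 2.1321)
  lambda* = (-17.2264, -18.2893)
  f(x*)   = 132.0377

x* = (3, -0.7358, 2.1321), lambda* = (-17.2264, -18.2893)


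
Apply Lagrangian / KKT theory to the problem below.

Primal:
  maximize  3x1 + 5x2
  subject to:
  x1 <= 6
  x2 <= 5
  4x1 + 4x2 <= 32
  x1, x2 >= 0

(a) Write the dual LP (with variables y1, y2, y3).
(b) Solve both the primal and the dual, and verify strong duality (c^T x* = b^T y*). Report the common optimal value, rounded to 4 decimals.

The standard primal-dual pair for 'max c^T x s.t. A x <= b, x >= 0' is:
  Dual:  min b^T y  s.t.  A^T y >= c,  y >= 0.

So the dual LP is:
  minimize  6y1 + 5y2 + 32y3
  subject to:
    y1 + 4y3 >= 3
    y2 + 4y3 >= 5
    y1, y2, y3 >= 0

Solving the primal: x* = (3, 5).
  primal value c^T x* = 34.
Solving the dual: y* = (0, 2, 0.75).
  dual value b^T y* = 34.
Strong duality: c^T x* = b^T y*. Confirmed.

34


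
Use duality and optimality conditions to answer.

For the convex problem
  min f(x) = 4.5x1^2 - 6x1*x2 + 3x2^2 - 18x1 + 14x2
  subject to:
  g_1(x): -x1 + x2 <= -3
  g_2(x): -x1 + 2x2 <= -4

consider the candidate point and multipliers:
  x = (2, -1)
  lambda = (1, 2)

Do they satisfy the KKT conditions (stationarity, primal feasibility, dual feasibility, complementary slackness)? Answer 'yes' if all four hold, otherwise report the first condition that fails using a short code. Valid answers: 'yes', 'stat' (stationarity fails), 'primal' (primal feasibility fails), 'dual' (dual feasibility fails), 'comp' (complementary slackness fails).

Gradient of f: grad f(x) = Q x + c = (6, -4)
Constraint values g_i(x) = a_i^T x - b_i:
  g_1((2, -1)) = 0
  g_2((2, -1)) = 0
Stationarity residual: grad f(x) + sum_i lambda_i a_i = (3, 1)
  -> stationarity FAILS
Primal feasibility (all g_i <= 0): OK
Dual feasibility (all lambda_i >= 0): OK
Complementary slackness (lambda_i * g_i(x) = 0 for all i): OK

Verdict: the first failing condition is stationarity -> stat.

stat


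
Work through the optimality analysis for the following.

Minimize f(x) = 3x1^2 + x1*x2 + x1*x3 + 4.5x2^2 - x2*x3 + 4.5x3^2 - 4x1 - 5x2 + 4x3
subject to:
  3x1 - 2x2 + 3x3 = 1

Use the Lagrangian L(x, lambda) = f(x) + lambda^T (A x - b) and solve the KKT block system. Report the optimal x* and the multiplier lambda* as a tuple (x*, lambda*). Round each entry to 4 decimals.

Form the Lagrangian:
  L(x, lambda) = (1/2) x^T Q x + c^T x + lambda^T (A x - b)
Stationarity (grad_x L = 0): Q x + c + A^T lambda = 0.
Primal feasibility: A x = b.

This gives the KKT block system:
  [ Q   A^T ] [ x     ]   [-c ]
  [ A    0  ] [ lambda ] = [ b ]

Solving the linear system:
  x*      = (0.9012, 0.3146, -0.3581)
  lambda* = (-0.4545)
  f(x*)   = -3.0779

x* = (0.9012, 0.3146, -0.3581), lambda* = (-0.4545)


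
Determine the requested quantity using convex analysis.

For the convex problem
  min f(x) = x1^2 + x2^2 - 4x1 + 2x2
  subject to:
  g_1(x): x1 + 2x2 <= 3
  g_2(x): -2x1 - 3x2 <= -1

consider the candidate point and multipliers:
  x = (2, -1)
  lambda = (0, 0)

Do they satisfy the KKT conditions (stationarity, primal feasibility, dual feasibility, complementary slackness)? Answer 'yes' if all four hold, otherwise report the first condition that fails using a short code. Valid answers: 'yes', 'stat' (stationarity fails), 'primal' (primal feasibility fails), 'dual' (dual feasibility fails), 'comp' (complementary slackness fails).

Gradient of f: grad f(x) = Q x + c = (0, 0)
Constraint values g_i(x) = a_i^T x - b_i:
  g_1((2, -1)) = -3
  g_2((2, -1)) = 0
Stationarity residual: grad f(x) + sum_i lambda_i a_i = (0, 0)
  -> stationarity OK
Primal feasibility (all g_i <= 0): OK
Dual feasibility (all lambda_i >= 0): OK
Complementary slackness (lambda_i * g_i(x) = 0 for all i): OK

Verdict: yes, KKT holds.

yes


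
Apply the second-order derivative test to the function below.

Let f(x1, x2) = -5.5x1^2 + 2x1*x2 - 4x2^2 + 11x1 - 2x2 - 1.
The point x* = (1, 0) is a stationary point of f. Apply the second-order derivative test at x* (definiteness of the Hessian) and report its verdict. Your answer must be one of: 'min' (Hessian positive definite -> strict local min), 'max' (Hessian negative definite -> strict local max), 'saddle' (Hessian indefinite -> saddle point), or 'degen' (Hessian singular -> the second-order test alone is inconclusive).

Compute the Hessian H = grad^2 f:
  H = [[-11, 2], [2, -8]]
Verify stationarity: grad f(x*) = H x* + g = (0, 0).
Eigenvalues of H: -12, -7.
Both eigenvalues < 0, so H is negative definite -> x* is a strict local max.

max


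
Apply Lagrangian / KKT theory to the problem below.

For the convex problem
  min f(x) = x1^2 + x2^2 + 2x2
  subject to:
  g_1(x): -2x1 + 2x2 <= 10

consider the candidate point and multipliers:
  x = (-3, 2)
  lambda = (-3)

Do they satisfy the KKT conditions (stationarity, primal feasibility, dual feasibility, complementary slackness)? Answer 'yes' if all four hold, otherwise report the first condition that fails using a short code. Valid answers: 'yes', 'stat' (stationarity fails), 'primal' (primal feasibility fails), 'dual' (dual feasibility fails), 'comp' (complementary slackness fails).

Gradient of f: grad f(x) = Q x + c = (-6, 6)
Constraint values g_i(x) = a_i^T x - b_i:
  g_1((-3, 2)) = 0
Stationarity residual: grad f(x) + sum_i lambda_i a_i = (0, 0)
  -> stationarity OK
Primal feasibility (all g_i <= 0): OK
Dual feasibility (all lambda_i >= 0): FAILS
Complementary slackness (lambda_i * g_i(x) = 0 for all i): OK

Verdict: the first failing condition is dual_feasibility -> dual.

dual


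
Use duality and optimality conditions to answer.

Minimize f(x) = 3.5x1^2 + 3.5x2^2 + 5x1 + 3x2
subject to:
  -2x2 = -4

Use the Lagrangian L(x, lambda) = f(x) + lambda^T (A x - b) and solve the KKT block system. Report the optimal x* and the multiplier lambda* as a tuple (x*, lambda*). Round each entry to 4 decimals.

Form the Lagrangian:
  L(x, lambda) = (1/2) x^T Q x + c^T x + lambda^T (A x - b)
Stationarity (grad_x L = 0): Q x + c + A^T lambda = 0.
Primal feasibility: A x = b.

This gives the KKT block system:
  [ Q   A^T ] [ x     ]   [-c ]
  [ A    0  ] [ lambda ] = [ b ]

Solving the linear system:
  x*      = (-0.7143, 2)
  lambda* = (8.5)
  f(x*)   = 18.2143

x* = (-0.7143, 2), lambda* = (8.5)


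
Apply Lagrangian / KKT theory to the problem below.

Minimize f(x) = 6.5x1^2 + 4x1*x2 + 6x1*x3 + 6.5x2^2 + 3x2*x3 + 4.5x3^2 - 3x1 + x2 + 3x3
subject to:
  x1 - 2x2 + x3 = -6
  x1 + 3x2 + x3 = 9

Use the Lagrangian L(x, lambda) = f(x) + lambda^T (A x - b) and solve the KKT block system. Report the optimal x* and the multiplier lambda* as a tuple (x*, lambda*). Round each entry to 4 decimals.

Form the Lagrangian:
  L(x, lambda) = (1/2) x^T Q x + c^T x + lambda^T (A x - b)
Stationarity (grad_x L = 0): Q x + c + A^T lambda = 0.
Primal feasibility: A x = b.

This gives the KKT block system:
  [ Q   A^T ] [ x     ]   [-c ]
  [ A    0  ] [ lambda ] = [ b ]

Solving the linear system:
  x*      = (0.3, 3, -0.3)
  lambda* = (1.4, -12.5)
  f(x*)   = 61.05

x* = (0.3, 3, -0.3), lambda* = (1.4, -12.5)


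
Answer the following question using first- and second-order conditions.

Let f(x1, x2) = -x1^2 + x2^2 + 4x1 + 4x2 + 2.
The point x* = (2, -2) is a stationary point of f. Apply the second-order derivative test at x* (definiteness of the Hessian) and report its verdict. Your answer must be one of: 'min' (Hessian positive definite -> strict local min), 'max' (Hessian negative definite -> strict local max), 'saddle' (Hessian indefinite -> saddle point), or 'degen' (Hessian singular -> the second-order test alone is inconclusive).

Compute the Hessian H = grad^2 f:
  H = [[-2, 0], [0, 2]]
Verify stationarity: grad f(x*) = H x* + g = (0, 0).
Eigenvalues of H: -2, 2.
Eigenvalues have mixed signs, so H is indefinite -> x* is a saddle point.

saddle


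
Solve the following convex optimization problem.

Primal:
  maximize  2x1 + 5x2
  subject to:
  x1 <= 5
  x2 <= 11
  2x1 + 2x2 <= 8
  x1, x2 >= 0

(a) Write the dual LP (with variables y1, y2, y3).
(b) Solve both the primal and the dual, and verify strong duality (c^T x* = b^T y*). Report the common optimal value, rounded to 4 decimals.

The standard primal-dual pair for 'max c^T x s.t. A x <= b, x >= 0' is:
  Dual:  min b^T y  s.t.  A^T y >= c,  y >= 0.

So the dual LP is:
  minimize  5y1 + 11y2 + 8y3
  subject to:
    y1 + 2y3 >= 2
    y2 + 2y3 >= 5
    y1, y2, y3 >= 0

Solving the primal: x* = (0, 4).
  primal value c^T x* = 20.
Solving the dual: y* = (0, 0, 2.5).
  dual value b^T y* = 20.
Strong duality: c^T x* = b^T y*. Confirmed.

20


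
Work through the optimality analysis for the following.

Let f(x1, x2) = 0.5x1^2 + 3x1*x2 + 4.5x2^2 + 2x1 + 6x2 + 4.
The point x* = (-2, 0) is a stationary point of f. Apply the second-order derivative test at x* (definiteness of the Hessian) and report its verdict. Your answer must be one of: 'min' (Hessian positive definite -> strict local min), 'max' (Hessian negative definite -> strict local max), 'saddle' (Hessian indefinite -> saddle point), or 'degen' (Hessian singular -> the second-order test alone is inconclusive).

Compute the Hessian H = grad^2 f:
  H = [[1, 3], [3, 9]]
Verify stationarity: grad f(x*) = H x* + g = (0, 0).
Eigenvalues of H: 0, 10.
H has a zero eigenvalue (singular; positive semidefinite but not definite), so H is neither positive definite, negative definite, nor indefinite. The second-order test alone is inconclusive -> degen.
(Indeed, f is constant along the null direction of H through x*, so x* is not a strict local extremum.)

degen


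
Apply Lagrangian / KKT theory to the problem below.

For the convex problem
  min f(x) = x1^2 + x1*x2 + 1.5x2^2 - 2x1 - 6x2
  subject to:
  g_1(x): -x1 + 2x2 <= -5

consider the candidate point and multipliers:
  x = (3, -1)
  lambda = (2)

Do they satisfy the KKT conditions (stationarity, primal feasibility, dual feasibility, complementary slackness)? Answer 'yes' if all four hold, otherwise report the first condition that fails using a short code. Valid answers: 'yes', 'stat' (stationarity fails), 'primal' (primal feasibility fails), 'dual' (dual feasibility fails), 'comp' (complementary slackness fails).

Gradient of f: grad f(x) = Q x + c = (3, -6)
Constraint values g_i(x) = a_i^T x - b_i:
  g_1((3, -1)) = 0
Stationarity residual: grad f(x) + sum_i lambda_i a_i = (1, -2)
  -> stationarity FAILS
Primal feasibility (all g_i <= 0): OK
Dual feasibility (all lambda_i >= 0): OK
Complementary slackness (lambda_i * g_i(x) = 0 for all i): OK

Verdict: the first failing condition is stationarity -> stat.

stat


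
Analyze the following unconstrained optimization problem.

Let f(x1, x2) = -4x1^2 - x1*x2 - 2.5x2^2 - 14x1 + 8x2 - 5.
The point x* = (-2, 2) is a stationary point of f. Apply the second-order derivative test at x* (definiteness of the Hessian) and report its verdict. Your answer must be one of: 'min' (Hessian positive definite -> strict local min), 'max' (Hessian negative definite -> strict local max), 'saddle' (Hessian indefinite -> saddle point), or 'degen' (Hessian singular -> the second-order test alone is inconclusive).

Compute the Hessian H = grad^2 f:
  H = [[-8, -1], [-1, -5]]
Verify stationarity: grad f(x*) = H x* + g = (0, 0).
Eigenvalues of H: -8.3028, -4.6972.
Both eigenvalues < 0, so H is negative definite -> x* is a strict local max.

max


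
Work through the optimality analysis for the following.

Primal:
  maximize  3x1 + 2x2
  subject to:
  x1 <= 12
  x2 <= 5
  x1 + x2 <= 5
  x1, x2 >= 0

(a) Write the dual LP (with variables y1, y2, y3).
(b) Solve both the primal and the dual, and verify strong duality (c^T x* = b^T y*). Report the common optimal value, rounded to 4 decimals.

The standard primal-dual pair for 'max c^T x s.t. A x <= b, x >= 0' is:
  Dual:  min b^T y  s.t.  A^T y >= c,  y >= 0.

So the dual LP is:
  minimize  12y1 + 5y2 + 5y3
  subject to:
    y1 + y3 >= 3
    y2 + y3 >= 2
    y1, y2, y3 >= 0

Solving the primal: x* = (5, 0).
  primal value c^T x* = 15.
Solving the dual: y* = (0, 0, 3).
  dual value b^T y* = 15.
Strong duality: c^T x* = b^T y*. Confirmed.

15


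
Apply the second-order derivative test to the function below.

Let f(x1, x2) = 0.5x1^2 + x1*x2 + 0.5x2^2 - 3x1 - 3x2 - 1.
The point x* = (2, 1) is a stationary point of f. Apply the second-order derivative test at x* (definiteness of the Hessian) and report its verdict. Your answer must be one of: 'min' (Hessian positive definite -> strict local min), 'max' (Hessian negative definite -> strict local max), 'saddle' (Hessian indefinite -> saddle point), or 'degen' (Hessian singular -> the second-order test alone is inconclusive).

Compute the Hessian H = grad^2 f:
  H = [[1, 1], [1, 1]]
Verify stationarity: grad f(x*) = H x* + g = (0, 0).
Eigenvalues of H: 0, 2.
H has a zero eigenvalue (singular; positive semidefinite but not definite), so H is neither positive definite, negative definite, nor indefinite. The second-order test alone is inconclusive -> degen.
(Indeed, f is constant along the null direction of H through x*, so x* is not a strict local extremum.)

degen


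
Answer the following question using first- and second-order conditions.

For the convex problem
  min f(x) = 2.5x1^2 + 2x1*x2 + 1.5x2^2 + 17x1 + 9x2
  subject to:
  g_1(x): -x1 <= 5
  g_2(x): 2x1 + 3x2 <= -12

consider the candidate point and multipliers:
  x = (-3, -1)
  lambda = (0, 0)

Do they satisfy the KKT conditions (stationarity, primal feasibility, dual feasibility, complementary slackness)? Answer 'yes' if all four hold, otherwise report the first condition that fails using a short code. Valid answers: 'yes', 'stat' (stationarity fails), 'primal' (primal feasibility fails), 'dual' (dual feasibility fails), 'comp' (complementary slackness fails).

Gradient of f: grad f(x) = Q x + c = (0, 0)
Constraint values g_i(x) = a_i^T x - b_i:
  g_1((-3, -1)) = -2
  g_2((-3, -1)) = 3
Stationarity residual: grad f(x) + sum_i lambda_i a_i = (0, 0)
  -> stationarity OK
Primal feasibility (all g_i <= 0): FAILS
Dual feasibility (all lambda_i >= 0): OK
Complementary slackness (lambda_i * g_i(x) = 0 for all i): OK

Verdict: the first failing condition is primal_feasibility -> primal.

primal


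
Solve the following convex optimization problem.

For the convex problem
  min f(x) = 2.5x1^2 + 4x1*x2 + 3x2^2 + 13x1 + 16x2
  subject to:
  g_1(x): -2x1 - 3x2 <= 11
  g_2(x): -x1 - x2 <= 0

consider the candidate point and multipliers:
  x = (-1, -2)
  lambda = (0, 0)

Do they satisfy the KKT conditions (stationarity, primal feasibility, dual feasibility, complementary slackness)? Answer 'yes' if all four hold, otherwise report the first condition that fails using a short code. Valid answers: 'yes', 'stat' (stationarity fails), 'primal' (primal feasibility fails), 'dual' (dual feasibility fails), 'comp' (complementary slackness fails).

Gradient of f: grad f(x) = Q x + c = (0, 0)
Constraint values g_i(x) = a_i^T x - b_i:
  g_1((-1, -2)) = -3
  g_2((-1, -2)) = 3
Stationarity residual: grad f(x) + sum_i lambda_i a_i = (0, 0)
  -> stationarity OK
Primal feasibility (all g_i <= 0): FAILS
Dual feasibility (all lambda_i >= 0): OK
Complementary slackness (lambda_i * g_i(x) = 0 for all i): OK

Verdict: the first failing condition is primal_feasibility -> primal.

primal


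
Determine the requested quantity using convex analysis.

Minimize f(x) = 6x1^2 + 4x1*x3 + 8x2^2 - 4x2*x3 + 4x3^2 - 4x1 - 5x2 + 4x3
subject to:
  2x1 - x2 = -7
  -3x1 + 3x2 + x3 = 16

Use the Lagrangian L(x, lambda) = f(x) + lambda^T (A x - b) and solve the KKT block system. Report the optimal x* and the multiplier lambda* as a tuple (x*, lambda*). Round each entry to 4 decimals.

Form the Lagrangian:
  L(x, lambda) = (1/2) x^T Q x + c^T x + lambda^T (A x - b)
Stationarity (grad_x L = 0): Q x + c + A^T lambda = 0.
Primal feasibility: A x = b.

This gives the KKT block system:
  [ Q   A^T ] [ x     ]   [-c ]
  [ A    0  ] [ lambda ] = [ b ]

Solving the linear system:
  x*      = (-2.4535, 2.093, 2.3605)
  lambda* = (4.9535, -4.6977)
  f(x*)   = 59.314

x* = (-2.4535, 2.093, 2.3605), lambda* = (4.9535, -4.6977)


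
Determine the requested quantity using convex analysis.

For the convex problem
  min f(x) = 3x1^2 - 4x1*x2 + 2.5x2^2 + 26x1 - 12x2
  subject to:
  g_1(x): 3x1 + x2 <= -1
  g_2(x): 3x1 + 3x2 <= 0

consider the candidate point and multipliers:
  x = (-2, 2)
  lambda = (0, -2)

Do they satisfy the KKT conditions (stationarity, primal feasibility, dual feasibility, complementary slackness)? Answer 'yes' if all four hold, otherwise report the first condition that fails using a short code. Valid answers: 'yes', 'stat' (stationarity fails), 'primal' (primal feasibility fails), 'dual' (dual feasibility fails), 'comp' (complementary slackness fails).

Gradient of f: grad f(x) = Q x + c = (6, 6)
Constraint values g_i(x) = a_i^T x - b_i:
  g_1((-2, 2)) = -3
  g_2((-2, 2)) = 0
Stationarity residual: grad f(x) + sum_i lambda_i a_i = (0, 0)
  -> stationarity OK
Primal feasibility (all g_i <= 0): OK
Dual feasibility (all lambda_i >= 0): FAILS
Complementary slackness (lambda_i * g_i(x) = 0 for all i): OK

Verdict: the first failing condition is dual_feasibility -> dual.

dual


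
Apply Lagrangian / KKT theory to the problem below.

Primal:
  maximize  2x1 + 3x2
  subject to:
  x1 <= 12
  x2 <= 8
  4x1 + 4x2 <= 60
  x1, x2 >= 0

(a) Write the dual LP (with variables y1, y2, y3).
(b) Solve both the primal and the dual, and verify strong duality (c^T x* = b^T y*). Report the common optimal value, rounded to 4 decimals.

The standard primal-dual pair for 'max c^T x s.t. A x <= b, x >= 0' is:
  Dual:  min b^T y  s.t.  A^T y >= c,  y >= 0.

So the dual LP is:
  minimize  12y1 + 8y2 + 60y3
  subject to:
    y1 + 4y3 >= 2
    y2 + 4y3 >= 3
    y1, y2, y3 >= 0

Solving the primal: x* = (7, 8).
  primal value c^T x* = 38.
Solving the dual: y* = (0, 1, 0.5).
  dual value b^T y* = 38.
Strong duality: c^T x* = b^T y*. Confirmed.

38


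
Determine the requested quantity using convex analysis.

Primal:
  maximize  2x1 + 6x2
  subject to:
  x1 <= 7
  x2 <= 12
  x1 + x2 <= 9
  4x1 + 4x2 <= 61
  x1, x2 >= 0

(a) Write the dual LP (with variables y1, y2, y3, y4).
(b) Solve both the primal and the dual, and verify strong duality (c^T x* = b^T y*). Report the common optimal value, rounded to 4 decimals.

The standard primal-dual pair for 'max c^T x s.t. A x <= b, x >= 0' is:
  Dual:  min b^T y  s.t.  A^T y >= c,  y >= 0.

So the dual LP is:
  minimize  7y1 + 12y2 + 9y3 + 61y4
  subject to:
    y1 + y3 + 4y4 >= 2
    y2 + y3 + 4y4 >= 6
    y1, y2, y3, y4 >= 0

Solving the primal: x* = (0, 9).
  primal value c^T x* = 54.
Solving the dual: y* = (0, 0, 6, 0).
  dual value b^T y* = 54.
Strong duality: c^T x* = b^T y*. Confirmed.

54


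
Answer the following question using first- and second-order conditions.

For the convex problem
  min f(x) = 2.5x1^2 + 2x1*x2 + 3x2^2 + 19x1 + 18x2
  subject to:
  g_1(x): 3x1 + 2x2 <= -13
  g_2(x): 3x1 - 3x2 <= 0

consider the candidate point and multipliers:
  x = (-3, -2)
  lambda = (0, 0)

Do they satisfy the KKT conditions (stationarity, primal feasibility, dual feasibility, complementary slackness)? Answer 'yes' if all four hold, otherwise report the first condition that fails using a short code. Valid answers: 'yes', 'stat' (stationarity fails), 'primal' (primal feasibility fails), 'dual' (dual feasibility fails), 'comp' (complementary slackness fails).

Gradient of f: grad f(x) = Q x + c = (0, 0)
Constraint values g_i(x) = a_i^T x - b_i:
  g_1((-3, -2)) = 0
  g_2((-3, -2)) = -3
Stationarity residual: grad f(x) + sum_i lambda_i a_i = (0, 0)
  -> stationarity OK
Primal feasibility (all g_i <= 0): OK
Dual feasibility (all lambda_i >= 0): OK
Complementary slackness (lambda_i * g_i(x) = 0 for all i): OK

Verdict: yes, KKT holds.

yes


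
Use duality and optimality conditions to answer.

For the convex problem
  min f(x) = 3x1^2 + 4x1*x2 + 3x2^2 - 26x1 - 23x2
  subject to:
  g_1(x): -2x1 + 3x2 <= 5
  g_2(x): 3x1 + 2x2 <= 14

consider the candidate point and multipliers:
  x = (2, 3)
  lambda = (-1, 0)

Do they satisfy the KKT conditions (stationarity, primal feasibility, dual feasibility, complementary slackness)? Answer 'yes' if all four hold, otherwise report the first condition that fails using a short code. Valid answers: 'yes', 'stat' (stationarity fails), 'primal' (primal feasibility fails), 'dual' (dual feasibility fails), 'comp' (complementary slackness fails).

Gradient of f: grad f(x) = Q x + c = (-2, 3)
Constraint values g_i(x) = a_i^T x - b_i:
  g_1((2, 3)) = 0
  g_2((2, 3)) = -2
Stationarity residual: grad f(x) + sum_i lambda_i a_i = (0, 0)
  -> stationarity OK
Primal feasibility (all g_i <= 0): OK
Dual feasibility (all lambda_i >= 0): FAILS
Complementary slackness (lambda_i * g_i(x) = 0 for all i): OK

Verdict: the first failing condition is dual_feasibility -> dual.

dual


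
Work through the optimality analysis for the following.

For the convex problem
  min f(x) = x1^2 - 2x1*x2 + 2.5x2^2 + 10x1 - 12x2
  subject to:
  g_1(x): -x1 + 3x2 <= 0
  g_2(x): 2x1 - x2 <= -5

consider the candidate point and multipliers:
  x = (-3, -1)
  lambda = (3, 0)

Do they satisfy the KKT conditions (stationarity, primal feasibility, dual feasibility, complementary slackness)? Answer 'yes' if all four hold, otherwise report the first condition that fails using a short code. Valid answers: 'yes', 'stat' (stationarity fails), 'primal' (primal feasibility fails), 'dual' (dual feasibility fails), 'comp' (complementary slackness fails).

Gradient of f: grad f(x) = Q x + c = (6, -11)
Constraint values g_i(x) = a_i^T x - b_i:
  g_1((-3, -1)) = 0
  g_2((-3, -1)) = 0
Stationarity residual: grad f(x) + sum_i lambda_i a_i = (3, -2)
  -> stationarity FAILS
Primal feasibility (all g_i <= 0): OK
Dual feasibility (all lambda_i >= 0): OK
Complementary slackness (lambda_i * g_i(x) = 0 for all i): OK

Verdict: the first failing condition is stationarity -> stat.

stat


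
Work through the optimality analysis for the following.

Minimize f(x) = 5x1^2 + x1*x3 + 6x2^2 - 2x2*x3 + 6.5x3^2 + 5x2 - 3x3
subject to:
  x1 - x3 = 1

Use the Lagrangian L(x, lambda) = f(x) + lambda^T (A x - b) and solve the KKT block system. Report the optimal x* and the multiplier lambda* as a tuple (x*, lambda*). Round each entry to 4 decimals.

Form the Lagrangian:
  L(x, lambda) = (1/2) x^T Q x + c^T x + lambda^T (A x - b)
Stationarity (grad_x L = 0): Q x + c + A^T lambda = 0.
Primal feasibility: A x = b.

This gives the KKT block system:
  [ Q   A^T ] [ x     ]   [-c ]
  [ A    0  ] [ lambda ] = [ b ]

Solving the linear system:
  x*      = (0.6419, -0.4764, -0.3581)
  lambda* = (-6.0608)
  f(x*)   = 2.3767

x* = (0.6419, -0.4764, -0.3581), lambda* = (-6.0608)


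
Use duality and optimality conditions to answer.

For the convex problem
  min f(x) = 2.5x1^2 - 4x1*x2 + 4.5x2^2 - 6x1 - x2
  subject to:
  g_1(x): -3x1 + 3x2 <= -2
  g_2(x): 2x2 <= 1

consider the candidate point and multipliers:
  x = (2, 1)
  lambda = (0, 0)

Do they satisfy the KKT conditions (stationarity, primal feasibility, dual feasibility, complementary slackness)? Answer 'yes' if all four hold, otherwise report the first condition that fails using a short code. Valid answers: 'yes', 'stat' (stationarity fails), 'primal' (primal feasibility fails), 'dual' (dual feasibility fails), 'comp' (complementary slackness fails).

Gradient of f: grad f(x) = Q x + c = (0, 0)
Constraint values g_i(x) = a_i^T x - b_i:
  g_1((2, 1)) = -1
  g_2((2, 1)) = 1
Stationarity residual: grad f(x) + sum_i lambda_i a_i = (0, 0)
  -> stationarity OK
Primal feasibility (all g_i <= 0): FAILS
Dual feasibility (all lambda_i >= 0): OK
Complementary slackness (lambda_i * g_i(x) = 0 for all i): OK

Verdict: the first failing condition is primal_feasibility -> primal.

primal


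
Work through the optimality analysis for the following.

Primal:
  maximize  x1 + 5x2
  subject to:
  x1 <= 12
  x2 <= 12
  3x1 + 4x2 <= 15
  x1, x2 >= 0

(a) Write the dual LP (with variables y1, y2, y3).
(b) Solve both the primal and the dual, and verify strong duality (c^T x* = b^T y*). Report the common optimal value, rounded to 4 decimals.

The standard primal-dual pair for 'max c^T x s.t. A x <= b, x >= 0' is:
  Dual:  min b^T y  s.t.  A^T y >= c,  y >= 0.

So the dual LP is:
  minimize  12y1 + 12y2 + 15y3
  subject to:
    y1 + 3y3 >= 1
    y2 + 4y3 >= 5
    y1, y2, y3 >= 0

Solving the primal: x* = (0, 3.75).
  primal value c^T x* = 18.75.
Solving the dual: y* = (0, 0, 1.25).
  dual value b^T y* = 18.75.
Strong duality: c^T x* = b^T y*. Confirmed.

18.75
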